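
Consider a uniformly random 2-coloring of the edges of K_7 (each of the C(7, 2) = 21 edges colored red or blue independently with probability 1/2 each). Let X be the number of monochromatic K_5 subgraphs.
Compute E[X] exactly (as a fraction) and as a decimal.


Let X = Σ_S X_S over the C(7, 5) = 21 subsets S of size 5, where X_S = 1 if the K_5 on S is monochromatic.
For a fixed S, the K_5 on S has C(5, 2) = 10 edges. P[all 10 edges red] = (1/2)^10, and likewise for blue, so P[monochromatic] = 2·(1/2)^10 = 2^{1 − 10} = 1/512.
Summing: E[X] = C(7, 5) · 2^{1 − 10} = 21 · 1/512 = 21/512.
Numerically: E[X] ≈ 0.0410.

E[X] = C(7,5)·2^(1−C(5,2)) = 21/512 ≈ 0.0410.


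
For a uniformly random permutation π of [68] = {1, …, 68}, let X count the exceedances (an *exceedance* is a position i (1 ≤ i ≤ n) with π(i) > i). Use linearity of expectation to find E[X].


Write X = Σ_{i=1}^{68} X_i, where X_i = 1_{π(i) > i}.
For each fixed i, π(i) is uniform over {1, …, 68} (marginal of a uniform permutation), so P[π(i) > i] = (n − i)/n. Summing: Σ_{i=1}^{68} (n − i)/n = (0 + 1 + … + 67)/68 = 68(68 − 1)/(2·68) = (68 − 1)/2.
Hence E[X] = Σ_{i=1}^{68} (68 − i)/68 = 67/2 ≈ 33.5000.

E[X] = 67/2 = 33.5000.


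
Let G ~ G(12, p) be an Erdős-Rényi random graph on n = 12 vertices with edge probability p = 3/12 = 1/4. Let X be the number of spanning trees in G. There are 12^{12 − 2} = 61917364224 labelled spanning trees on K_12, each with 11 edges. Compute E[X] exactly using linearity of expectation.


K_12 has 12^{12 − 2} = 61917364224 labelled spanning trees.
For each such spanning tree H, let X_H = 1 if all 11 edges of H are present in G. Then P[X_H = 1] = p^{11} = (1/4)^{11} = 1/4194304.
By linearity: E[X] = Σ_H E[X_H] = 61917364224 · p^{11} = 61917364224 · 1/4194304 = 59049/4.
Numerically: E[X] ≈ 1.476e+04.

E[X] = 61917364224 · (1/4)^{11} = 59049/4 ≈ 1.476e+04.


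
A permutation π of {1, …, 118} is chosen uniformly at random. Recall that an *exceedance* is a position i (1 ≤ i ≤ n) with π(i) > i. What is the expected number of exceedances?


Write X = Σ_{i=1}^{118} X_i, where X_i = 1_{π(i) > i}.
For each fixed i, π(i) is uniform over {1, …, 118} (marginal of a uniform permutation), so P[π(i) > i] = (n − i)/n. Summing: Σ_{i=1}^{118} (n − i)/n = (0 + 1 + … + 117)/118 = 118(118 − 1)/(2·118) = (118 − 1)/2.
Hence E[X] = Σ_{i=1}^{118} (118 − i)/118 = 117/2 ≈ 58.50000.

E[X] = 117/2 = 58.50000.


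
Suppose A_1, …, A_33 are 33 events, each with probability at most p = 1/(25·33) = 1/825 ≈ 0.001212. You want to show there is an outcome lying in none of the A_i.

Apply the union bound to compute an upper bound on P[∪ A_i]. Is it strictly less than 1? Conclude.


Union bound: P[∪_{i=1}^{33} A_i] ≤ Σ_i P[A_i] ≤ 33·p = 33·(1/825) = 1/25.
Numerically: 1/25 ≈ 0.040000.
Is 1/25 < 1? YES.
Since P[∪ A_i] ≤ 1/25 < 1, the complement has P[∩ A_i^c] ≥ 1 − 1/25 = 24/25 > 0, so some outcome avoids every A_i.

33·p = 1/25 ≈ 0.040000; existence CERTIFIED by the union bound.


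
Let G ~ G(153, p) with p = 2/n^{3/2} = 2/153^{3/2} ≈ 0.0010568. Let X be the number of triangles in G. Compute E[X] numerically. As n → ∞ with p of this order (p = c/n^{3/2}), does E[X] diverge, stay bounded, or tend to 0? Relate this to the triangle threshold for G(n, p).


Number of potential triangles: C(153, 3) = 585276.
Each occurs with probability p³ ≈ (0.0010568)³ ≈ 1.1802623e-09.
By linearity: E[X] = C(153, 3)·p³ ≈ 585276 · 1.1802623e-09 ≈ 0.00069.
Since α = 3/2 > 1, p = c/n^{3/2} = o(1/n) is below the triangle threshold p ~ 1/n. Asymptotically E[X] ~ (c³/6)·n^{3(1−α)} = (2³/6)·n^{-1.5} → 0, so by Markov's inequality G has no triangles w.h.p.

E[X] ≈ 0.00069; in regime p = Θ(1/n^{3/2}) E[X] tends to 0 (below the triangle threshold p ~ 1/n).


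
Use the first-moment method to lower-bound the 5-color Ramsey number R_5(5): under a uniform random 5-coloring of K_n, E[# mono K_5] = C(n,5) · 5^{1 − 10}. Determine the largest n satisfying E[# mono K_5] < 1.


We need C(n, 5) · 5^{1 − 10} < 1, i.e. C(n, 5) < 5^{10 − 1} = 1953125.
Check values of n near the boundary:
  n = 48: C(48, 5) = 1712304; 1712304 < 1953125? YES
  n = 49: C(49, 5) = 1906884; 1906884 < 1953125? YES
  n = 50: C(50, 5) = 2118760; 2118760 < 1953125? NO
  n = 51: C(51, 5) = 2349060; 2349060 < 1953125? NO
The largest n with C(n, 5) < 1953125 is n = 49 (where E[X] = 1906884/1953125 ≈ 0.976). Hence R_5(5) > 49, i.e. R_5(5) ≥ 50.

Largest n = 49; hence R_5(5) > 49.


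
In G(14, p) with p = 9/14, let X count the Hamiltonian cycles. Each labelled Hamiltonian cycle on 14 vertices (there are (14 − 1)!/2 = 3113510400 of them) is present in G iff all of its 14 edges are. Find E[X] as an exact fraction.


K_14 has (14 − 1)!/2 = 3113510400 labelled Hamiltonian cycles.
For each such Hamiltonian cycle H, let X_H = 1 if all 14 edges of H are present in G. Then P[X_H = 1] = p^{14} = (9/14)^{14} = 22876792454961/11112006825558016.
By linearity: E[X] = Σ_H E[X_H] = 3113510400 · p^{14} = 3113510400 · 22876792454961/11112006825558016 = 19873641525435994725/3100448333024.
Numerically: E[X] ≈ 6.41e+06.

E[X] = 3113510400 · (9/14)^{14} = 19873641525435994725/3100448333024 ≈ 6.41e+06.


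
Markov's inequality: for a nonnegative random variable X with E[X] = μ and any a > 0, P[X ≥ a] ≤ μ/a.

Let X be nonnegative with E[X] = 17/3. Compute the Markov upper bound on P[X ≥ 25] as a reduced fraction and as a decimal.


μ = E[X] = 17/3, a = 25.
Markov: P[X ≥ 25] ≤ μ/a = (17/3)/25 = 17/75.
Numerically: ≈ 0.226667.
(Since a = 25 > μ = 5.666667, the bound 17/75 is < 1 and informative.)

P[X ≥ 25] ≤ 17/75 ≈ 0.226667.


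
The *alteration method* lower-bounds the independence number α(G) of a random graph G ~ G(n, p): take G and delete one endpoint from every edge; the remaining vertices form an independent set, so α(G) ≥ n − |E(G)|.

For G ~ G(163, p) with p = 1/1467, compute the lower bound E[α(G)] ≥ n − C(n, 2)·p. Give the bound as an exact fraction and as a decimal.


E[|E(G)|] = C(163, 2)·p = 13203 · (1/1467) = 9.
E[α(G)] ≥ n − E[|E(G)|] = 163 − 9 = 154.
Numerically: ≈ 154.00000.
(This is only a lower bound; the true E[α(G)] may be larger.)

E[α(G)] ≥ 154 ≈ 154.00000.


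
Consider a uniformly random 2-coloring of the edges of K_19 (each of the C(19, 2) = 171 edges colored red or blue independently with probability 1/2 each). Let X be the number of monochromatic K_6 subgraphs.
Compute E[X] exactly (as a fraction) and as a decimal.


Let X = Σ_S X_S over the C(19, 6) = 27132 subsets S of size 6, where X_S = 1 if the K_6 on S is monochromatic.
For a fixed S, the K_6 on S has C(6, 2) = 15 edges. P[all 15 edges red] = (1/2)^15, and likewise for blue, so P[monochromatic] = 2·(1/2)^15 = 2^{1 − 15} = 1/16384.
By linearity of expectation: E[X] = C(19, 6) · 2^{1 − 15} = 27132 · 1/16384 = 6783/4096.
Numerically: E[X] ≈ 1.6560.

E[X] = C(19,6)·2^(1−C(6,2)) = 6783/4096 ≈ 1.6560.


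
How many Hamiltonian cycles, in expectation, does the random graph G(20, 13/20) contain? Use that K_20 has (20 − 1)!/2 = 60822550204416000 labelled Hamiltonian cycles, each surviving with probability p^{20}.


K_20 has (20 − 1)!/2 = 60822550204416000 labelled Hamiltonian cycles.
For each such Hamiltonian cycle H, let X_H = 1 if all 20 edges of H are present in G. Then P[X_H = 1] = p^{20} = (13/20)^{20} = 19004963774880799438801/104857600000000000000000000.
By linearity: E[X] = Σ_H E[X_H] = 60822550204416000 · p^{20} = 60822550204416000 · 19004963774880799438801/104857600000000000000000000 = 282209561360057334695429506990221/25600000000000000000.
Numerically: E[X] ≈ 1.10238e+13.

E[X] = 60822550204416000 · (13/20)^{20} = 282209561360057334695429506990221/25600000000000000000 ≈ 1.10238e+13.


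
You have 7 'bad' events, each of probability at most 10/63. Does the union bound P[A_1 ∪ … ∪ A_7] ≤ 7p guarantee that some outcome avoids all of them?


Union bound: P[∪_{i=1}^{7} A_i] ≤ Σ_i P[A_i] ≤ 7·p = 7·(10/63) = 10/9.
Numerically: 10/9 ≈ 1.111111.
Is 10/9 < 1? NO.
Since the bound 10/9 is ≥ 1, the union bound is uninformative here; it does NOT by itself certify existence.

7·p = 10/9 ≈ 1.111111; existence NOT certified by the union bound.


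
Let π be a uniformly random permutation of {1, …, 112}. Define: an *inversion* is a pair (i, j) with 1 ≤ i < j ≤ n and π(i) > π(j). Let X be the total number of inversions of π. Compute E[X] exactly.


Write X = Σ X_I over the C(112, 2) = 6216 pairs i < j, with X_I the indicator of one inversion.
There are 6216 indicators.
For each fixed pair i < j, the values π(i) and π(j) are two distinct elements of {1, …, 112} in uniformly random order; by symmetry P[π(i) > π(j)] = 1/2.
By linearity: E[X] = 6216 · (1/2) = C(112, 2) · (1/2) = 6216/2 = 3108 ≈ 3108.000000.

E[X] = 3108 = 3108.000000.


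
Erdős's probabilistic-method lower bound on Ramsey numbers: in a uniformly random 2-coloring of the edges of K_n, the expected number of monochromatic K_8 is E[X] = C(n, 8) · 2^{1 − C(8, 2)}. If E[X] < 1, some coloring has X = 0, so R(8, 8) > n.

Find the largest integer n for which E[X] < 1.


We need C(n, 8) · 2^{1 − 28} < 1, i.e. C(n, 8) < 2^{28 − 1} = 134217728.
Check values of n near the boundary:
  n = 40: C(40, 8) = 76904685; 76904685 < 134217728? YES
  n = 41: C(41, 8) = 95548245; 95548245 < 134217728? YES
  n = 42: C(42, 8) = 118030185; 118030185 < 134217728? YES
  n = 43: C(43, 8) = 145008513; 145008513 < 134217728? NO
The largest n with C(n, 8) < 134217728 is n = 42 (where E[X] = 118030185/134217728 ≈ 0.8793934). Hence R(8, 8) > 42, i.e. R(8, 8) ≥ 43.

Largest n = 42; hence R(8, 8) > 42.


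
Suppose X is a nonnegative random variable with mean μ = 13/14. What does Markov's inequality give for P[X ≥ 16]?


μ = E[X] = 13/14, a = 16.
Markov: P[X ≥ 16] ≤ μ/a = (13/14)/16 = 13/224.
Numerically: ≈ 0.058036.
(Since a = 16 > μ = 0.928571, the bound 13/224 is < 1 and informative.)

P[X ≥ 16] ≤ 13/224 ≈ 0.058036.


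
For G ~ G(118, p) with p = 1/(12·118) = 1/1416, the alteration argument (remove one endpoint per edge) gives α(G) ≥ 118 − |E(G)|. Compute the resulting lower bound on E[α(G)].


E[|E(G)|] = C(118, 2)·p = 6903 · (1/1416) = 39/8.
E[α(G)] ≥ n − E[|E(G)|] = 118 − 39/8 = 905/8.
Numerically: ≈ 113.125000.
(This is only a lower bound; the true E[α(G)] may be larger.)

E[α(G)] ≥ 905/8 ≈ 113.125000.


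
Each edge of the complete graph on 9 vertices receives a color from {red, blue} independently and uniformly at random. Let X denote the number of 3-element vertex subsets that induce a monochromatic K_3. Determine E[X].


Let X = Σ_S X_S over the C(9, 3) = 84 subsets S of size 3, where X_S = 1 if the K_3 on S is monochromatic.
For a fixed S, the K_3 on S has C(3, 2) = 3 edges. P[all 3 edges red] = (1/2)^3, and likewise for blue, so P[monochromatic] = 2·(1/2)^3 = 2^{1 − 3} = 1/4.
By linearity: E[X] = C(9, 3) · 2^{1 − 3} = 84 · 1/4 = 21.
Numerically: E[X] ≈ 21.0000.

E[X] = C(9,3)·2^(1−C(3,2)) = 21 ≈ 21.0000.


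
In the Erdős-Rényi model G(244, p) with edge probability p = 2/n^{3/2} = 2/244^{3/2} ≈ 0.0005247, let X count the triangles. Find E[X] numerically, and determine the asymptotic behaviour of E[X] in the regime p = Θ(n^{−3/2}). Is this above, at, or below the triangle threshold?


Number of potential triangles: C(244, 3) = 2391444.
Each occurs with probability p³ ≈ (0.0005247)³ ≈ 1.444893e-10.
By linearity: E[X] = C(244, 3)·p³ ≈ 2391444 · 1.444893e-10 ≈ 0.0003.
Since α = 3/2 > 1, p = c/n^{3/2} = o(1/n) is below the triangle threshold p ~ 1/n. Asymptotically E[X] ~ (c³/6)·n^{3(1−α)} = (2³/6)·n^{-1.5} → 0, so by Markov's inequality G has no triangles w.h.p.

E[X] ≈ 0.0003; in regime p = Θ(1/n^{3/2}) E[X] tends to 0 (below the triangle threshold p ~ 1/n).


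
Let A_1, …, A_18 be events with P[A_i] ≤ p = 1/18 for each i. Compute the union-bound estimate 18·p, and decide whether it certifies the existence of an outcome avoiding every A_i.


Union bound: P[∪_{i=1}^{18} A_i] ≤ Σ_i P[A_i] ≤ 18·p = 18·(1/18) = 1.
Numerically: 1 ≈ 1.000.
Is 1 < 1? NO.
Since the bound 1 is ≥ 1, the union bound is uninformative here; it does NOT by itself certify existence.

18·p = 1 ≈ 1.000; existence NOT certified by the union bound.


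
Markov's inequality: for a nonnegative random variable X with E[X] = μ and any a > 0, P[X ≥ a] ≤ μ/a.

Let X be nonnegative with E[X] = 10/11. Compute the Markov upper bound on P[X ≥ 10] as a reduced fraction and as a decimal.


μ = E[X] = 10/11, a = 10.
Markov: P[X ≥ 10] ≤ μ/a = (10/11)/10 = 1/11.
Numerically: ≈ 0.0909.
(Since a = 10 > μ = 0.9091, the bound 1/11 is < 1 and informative.)

P[X ≥ 10] ≤ 1/11 ≈ 0.0909.


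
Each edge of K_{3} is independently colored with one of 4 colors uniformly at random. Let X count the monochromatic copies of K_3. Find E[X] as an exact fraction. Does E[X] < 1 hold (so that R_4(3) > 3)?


E[X] = C(3, 3) · 4^{1 − 3} = 1 · 4^{−2} = 1/16.
As a reduced fraction: E[X] = 1/16 ≈ 0.0625000.
Is E[X] < 1? YES.
Since E[X] < 1, there exists a 4-coloring of K_{3} with no monochromatic K_3; hence R_4(3) > 3.

E[X] = 1/16 ≈ 0.0625000; E[X] < 1, so R_4(3) > 3.


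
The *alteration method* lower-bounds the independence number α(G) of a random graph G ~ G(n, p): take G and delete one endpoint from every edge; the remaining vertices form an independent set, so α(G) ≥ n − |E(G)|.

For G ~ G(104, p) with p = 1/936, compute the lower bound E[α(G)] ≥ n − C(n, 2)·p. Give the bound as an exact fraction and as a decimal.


E[|E(G)|] = C(104, 2)·p = 5356 · (1/936) = 103/18.
E[α(G)] ≥ n − E[|E(G)|] = 104 − 103/18 = 1769/18.
Numerically: ≈ 98.278.
(This is only a lower bound; the true E[α(G)] may be larger.)

E[α(G)] ≥ 1769/18 ≈ 98.278.


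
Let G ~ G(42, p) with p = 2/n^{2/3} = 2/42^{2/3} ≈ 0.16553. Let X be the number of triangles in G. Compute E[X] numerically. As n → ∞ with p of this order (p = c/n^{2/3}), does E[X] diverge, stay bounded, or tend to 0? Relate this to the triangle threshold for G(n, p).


Number of potential triangles: C(42, 3) = 11480.
Each occurs with probability p³ ≈ (0.16553)³ ≈ 4.5351474e-03.
By linearity: E[X] = C(42, 3)·p³ ≈ 11480 · 4.5351474e-03 ≈ 52.06349.
Since α = 2/3 < 1, p = c/n^{2/3} ≫ 1/n is above the triangle threshold p ~ 1/n. Asymptotically E[X] ~ (c³/6)·n^{3(1−α)} = (2³/6)·n^{1} → ∞; triangles are abundant w.h.p.

E[X] ≈ 52.06349; in regime p = Θ(1/n^{2/3}) E[X] diverges (above the triangle threshold p ~ 1/n).


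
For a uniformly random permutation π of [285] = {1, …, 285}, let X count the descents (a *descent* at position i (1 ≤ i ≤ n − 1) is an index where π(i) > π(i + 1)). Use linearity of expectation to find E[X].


Write X = Σ X_I over i = 1, …, 284, with X_I the indicator of one descent.
There are 284 indicators.
For each fixed i, the pair (π(i), π(i+1)) is a uniformly random ordered pair of distinct values from {1, …, 285}; by symmetry P[π(i) > π(i+1)] = 1/2.
By linearity: E[X] = 284 · (1/2) = (285 − 1) · (1/2) = 142 ≈ 142.00000.

E[X] = 142 = 142.00000.


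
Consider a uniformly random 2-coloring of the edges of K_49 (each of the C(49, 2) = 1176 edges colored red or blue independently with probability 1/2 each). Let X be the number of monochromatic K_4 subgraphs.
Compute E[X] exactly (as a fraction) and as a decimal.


Let X = Σ_S X_S over the C(49, 4) = 211876 subsets S of size 4, where X_S = 1 if the K_4 on S is monochromatic.
For a fixed S, the K_4 on S has C(4, 2) = 6 edges. P[all 6 edges red] = (1/2)^6, and likewise for blue, so P[monochromatic] = 2·(1/2)^6 = 2^{1 − 6} = 1/32.
By linearity: E[X] = C(49, 4) · 2^{1 − 6} = 211876 · 1/32 = 52969/8.
Numerically: E[X] ≈ 6621.125000.

E[X] = C(49,4)·2^(1−C(4,2)) = 52969/8 ≈ 6621.125000.


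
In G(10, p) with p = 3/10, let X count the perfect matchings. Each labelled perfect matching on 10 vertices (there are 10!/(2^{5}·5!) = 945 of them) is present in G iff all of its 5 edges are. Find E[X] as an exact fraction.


K_10 has 10!/(2^{5}·5!) = 945 labelled perfect matchings.
For each such perfect matching H, let X_H = 1 if all 5 edges of H are present in G. Then P[X_H = 1] = p^{5} = (3/10)^{5} = 243/100000.
By linearity: E[X] = Σ_H E[X_H] = 945 · p^{5} = 945 · 243/100000 = 45927/20000.
Numerically: E[X] ≈ 2.296.

E[X] = 945 · (3/10)^{5} = 45927/20000 ≈ 2.296.


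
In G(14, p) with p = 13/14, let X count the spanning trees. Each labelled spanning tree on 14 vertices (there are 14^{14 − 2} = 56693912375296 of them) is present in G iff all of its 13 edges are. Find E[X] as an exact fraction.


K_14 has 14^{14 − 2} = 56693912375296 labelled spanning trees.
For each such spanning tree H, let X_H = 1 if all 13 edges of H are present in G. Then P[X_H = 1] = p^{13} = (13/14)^{13} = 302875106592253/793714773254144.
Summing the indicators: E[X] = Σ_H E[X_H] = 56693912375296 · p^{13} = 56693912375296 · 302875106592253/793714773254144 = 302875106592253/14.
Numerically: E[X] ≈ 2.16339e+13.

E[X] = 56693912375296 · (13/14)^{13} = 302875106592253/14 ≈ 2.16339e+13.


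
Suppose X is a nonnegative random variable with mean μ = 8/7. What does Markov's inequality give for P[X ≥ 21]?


μ = E[X] = 8/7, a = 21.
Markov: P[X ≥ 21] ≤ μ/a = (8/7)/21 = 8/147.
Numerically: ≈ 0.05442.
(Since a = 21 > μ = 1.14286, the bound 8/147 is < 1 and informative.)

P[X ≥ 21] ≤ 8/147 ≈ 0.05442.


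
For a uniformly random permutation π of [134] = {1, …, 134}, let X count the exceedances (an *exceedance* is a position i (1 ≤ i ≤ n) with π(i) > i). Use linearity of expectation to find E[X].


Write X = Σ_{i=1}^{134} X_i, where X_i = 1_{π(i) > i}.
For each fixed i, π(i) is uniform over {1, …, 134} (marginal of a uniform permutation), so P[π(i) > i] = (n − i)/n. Summing: Σ_{i=1}^{134} (n − i)/n = (0 + 1 + … + 133)/134 = 134(134 − 1)/(2·134) = (134 − 1)/2.
Hence E[X] = Σ_{i=1}^{134} (134 − i)/134 = 133/2 ≈ 66.500.

E[X] = 133/2 = 66.500.


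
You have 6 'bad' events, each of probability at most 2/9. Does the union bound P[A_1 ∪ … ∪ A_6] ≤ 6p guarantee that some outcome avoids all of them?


Union bound: P[∪_{i=1}^{6} A_i] ≤ Σ_i P[A_i] ≤ 6·p = 6·(2/9) = 4/3.
Numerically: 4/3 ≈ 1.333333.
Is 4/3 < 1? NO.
Since the bound 4/3 is ≥ 1, the union bound is uninformative here; it does NOT by itself certify existence.

6·p = 4/3 ≈ 1.333333; existence NOT certified by the union bound.


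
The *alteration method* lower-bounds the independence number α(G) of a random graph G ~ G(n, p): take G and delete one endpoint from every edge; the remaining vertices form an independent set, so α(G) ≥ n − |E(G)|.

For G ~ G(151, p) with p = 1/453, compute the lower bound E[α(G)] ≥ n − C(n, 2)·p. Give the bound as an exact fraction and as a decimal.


E[|E(G)|] = C(151, 2)·p = 11325 · (1/453) = 25.
E[α(G)] ≥ n − E[|E(G)|] = 151 − 25 = 126.
Numerically: ≈ 126.000.
(This is only a lower bound; the true E[α(G)] may be larger.)

E[α(G)] ≥ 126 ≈ 126.000.


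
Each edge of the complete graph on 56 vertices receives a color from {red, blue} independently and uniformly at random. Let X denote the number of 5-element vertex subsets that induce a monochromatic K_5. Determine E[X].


Let X = Σ_S X_S over the C(56, 5) = 3819816 subsets S of size 5, where X_S = 1 if the K_5 on S is monochromatic.
For a fixed S, the K_5 on S has C(5, 2) = 10 edges. P[all 10 edges red] = (1/2)^10, and likewise for blue, so P[monochromatic] = 2·(1/2)^10 = 2^{1 − 10} = 1/512.
By linearity of expectation: E[X] = C(56, 5) · 2^{1 − 10} = 3819816 · 1/512 = 477477/64.
Numerically: E[X] ≈ 7460.5781.

E[X] = C(56,5)·2^(1−C(5,2)) = 477477/64 ≈ 7460.5781.


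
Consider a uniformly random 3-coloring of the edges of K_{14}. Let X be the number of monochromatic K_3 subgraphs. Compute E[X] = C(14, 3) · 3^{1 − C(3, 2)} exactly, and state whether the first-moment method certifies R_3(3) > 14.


E[X] = C(14, 3) · 3^{1 − 3} = 364 · 3^{−2} = 364/9.
As a reduced fraction: E[X] = 364/9 ≈ 40.44444.
Is E[X] < 1? NO.
Since E[X] ≥ 1, the first-moment bound is inconclusive at n = 14; it does NOT by itself certify R_3(3) > 14.

E[X] = 364/9 ≈ 40.44444; E[X] ≥ 1; first-moment method inconclusive here.


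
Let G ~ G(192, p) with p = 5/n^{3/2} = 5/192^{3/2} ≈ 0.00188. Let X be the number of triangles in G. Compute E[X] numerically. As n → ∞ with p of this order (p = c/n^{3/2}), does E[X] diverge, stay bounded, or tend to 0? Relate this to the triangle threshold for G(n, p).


Number of potential triangles: C(192, 3) = 1161280.
Each occurs with probability p³ ≈ (0.00188)³ ≈ 6.63826e-09.
By linearity: E[X] = C(192, 3)·p³ ≈ 1161280 · 6.63826e-09 ≈ 0.008.
Since α = 3/2 > 1, p = c/n^{3/2} = o(1/n) is below the triangle threshold p ~ 1/n. Asymptotically E[X] ~ (c³/6)·n^{3(1−α)} = (5³/6)·n^{-1.5} → 0, so by Markov's inequality G has no triangles w.h.p.

E[X] ≈ 0.008; in regime p = Θ(1/n^{3/2}) E[X] tends to 0 (below the triangle threshold p ~ 1/n).


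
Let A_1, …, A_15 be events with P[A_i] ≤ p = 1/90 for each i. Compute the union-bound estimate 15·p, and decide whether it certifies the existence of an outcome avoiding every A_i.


Union bound: P[∪_{i=1}^{15} A_i] ≤ Σ_i P[A_i] ≤ 15·p = 15·(1/90) = 1/6.
Numerically: 1/6 ≈ 0.1666667.
Is 1/6 < 1? YES.
Since P[∪ A_i] ≤ 1/6 < 1, the complement has P[∩ A_i^c] ≥ 1 − 1/6 = 5/6 > 0, so some outcome avoids every A_i.

15·p = 1/6 ≈ 0.1666667; existence CERTIFIED by the union bound.


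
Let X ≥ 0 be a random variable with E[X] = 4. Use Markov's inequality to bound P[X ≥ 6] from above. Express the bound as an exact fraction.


μ = E[X] = 4, a = 6.
Markov: P[X ≥ 6] ≤ μ/a = (4)/6 = 2/3.
Numerically: ≈ 0.666667.
(Since a = 6 > μ = 4.000000, the bound 2/3 is < 1 and informative.)

P[X ≥ 6] ≤ 2/3 ≈ 0.666667.


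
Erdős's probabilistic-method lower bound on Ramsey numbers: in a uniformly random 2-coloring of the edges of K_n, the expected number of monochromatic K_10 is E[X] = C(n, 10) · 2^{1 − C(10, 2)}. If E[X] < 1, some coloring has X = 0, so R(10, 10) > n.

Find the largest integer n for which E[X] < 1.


We need C(n, 10) · 2^{1 − 45} < 1, i.e. C(n, 10) < 2^{45 − 1} = 17592186044416.
Check values of n near the boundary:
  n = 95: C(95, 10) = 10104934117421; 10104934117421 < 17592186044416? YES
  n = 96: C(96, 10) = 11279926456656; 11279926456656 < 17592186044416? YES
  n = 97: C(97, 10) = 12576469727536; 12576469727536 < 17592186044416? YES
  n = 98: C(98, 10) = 14005614014756; 14005614014756 < 17592186044416? YES
  n = 99: C(99, 10) = 15579278510796; 15579278510796 < 17592186044416? YES
  n = 100: C(100, 10) = 17310309456440; 17310309456440 < 17592186044416? YES
  n = 101: C(101, 10) = 19212541264840; 19212541264840 < 17592186044416? NO
  n = 102: C(102, 10) = 21300860967540; 21300860967540 < 17592186044416? NO
The largest n with C(n, 10) < 17592186044416 is n = 100 (where E[X] = 2163788682055/2199023255552 ≈ 0.98398). Hence R(10, 10) > 100, i.e. R(10, 10) ≥ 101.

Largest n = 100; hence R(10, 10) > 100.


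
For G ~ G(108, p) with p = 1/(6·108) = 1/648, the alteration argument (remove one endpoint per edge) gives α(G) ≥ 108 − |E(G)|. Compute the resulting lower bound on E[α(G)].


E[|E(G)|] = C(108, 2)·p = 5778 · (1/648) = 107/12.
E[α(G)] ≥ n − E[|E(G)|] = 108 − 107/12 = 1189/12.
Numerically: ≈ 99.08333.
(This is only a lower bound; the true E[α(G)] may be larger.)

E[α(G)] ≥ 1189/12 ≈ 99.08333.


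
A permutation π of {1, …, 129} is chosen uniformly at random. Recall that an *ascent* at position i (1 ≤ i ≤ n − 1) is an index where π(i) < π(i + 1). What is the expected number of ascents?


Write X = Σ X_I over i = 1, …, 128, with X_I the indicator of one ascent.
There are 128 indicators.
For each fixed i, the pair (π(i), π(i+1)) is a uniformly random ordered pair of distinct values from {1, …, 129}; by symmetry P[π(i) < π(i+1)] = 1/2.
By linearity: E[X] = 128 · (1/2) = (129 − 1) · (1/2) = 64 ≈ 64.00000.

E[X] = 64 = 64.00000.


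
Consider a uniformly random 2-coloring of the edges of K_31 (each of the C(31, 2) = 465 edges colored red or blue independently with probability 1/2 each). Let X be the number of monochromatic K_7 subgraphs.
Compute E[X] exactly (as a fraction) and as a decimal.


Let X = Σ_S X_S over the C(31, 7) = 2629575 subsets S of size 7, where X_S = 1 if the K_7 on S is monochromatic.
For a fixed S, the K_7 on S has C(7, 2) = 21 edges. P[all 21 edges red] = (1/2)^21, and likewise for blue, so P[monochromatic] = 2·(1/2)^21 = 2^{1 − 21} = 1/1048576.
By linearity of expectation: E[X] = C(31, 7) · 2^{1 − 21} = 2629575 · 1/1048576 = 2629575/1048576.
Numerically: E[X] ≈ 2.50776.

E[X] = C(31,7)·2^(1−C(7,2)) = 2629575/1048576 ≈ 2.50776.


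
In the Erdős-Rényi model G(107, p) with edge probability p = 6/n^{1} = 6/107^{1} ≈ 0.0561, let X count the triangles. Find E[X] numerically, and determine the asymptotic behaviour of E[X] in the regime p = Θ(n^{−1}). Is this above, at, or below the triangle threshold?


Number of potential triangles: C(107, 3) = 198485.
Each occurs with probability p³ ≈ (0.0561)³ ≈ 1.76320e-04.
By linearity: E[X] = C(107, 3)·p³ ≈ 198485 · 1.76320e-04 ≈ 34.997.
Here α = 1, so p = 6/n is exactly at the triangle threshold p ~ 1/n. Asymptotically E[X] → c³/6 = 6³/6 = 36 ≈ 36.000, a bounded constant. In this regime the triangle count is asymptotically Poisson(c³/6).

E[X] ≈ 34.997; in regime p = Θ(1/n^{1}) E[X] stays bounded (at the triangle threshold p ~ 1/n).


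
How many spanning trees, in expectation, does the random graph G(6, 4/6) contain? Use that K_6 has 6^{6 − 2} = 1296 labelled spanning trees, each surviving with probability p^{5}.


K_6 has 6^{6 − 2} = 1296 labelled spanning trees.
For each such spanning tree H, let X_H = 1 if all 5 edges of H are present in G. Then P[X_H = 1] = p^{5} = (2/3)^{5} = 32/243.
Summing the indicators: E[X] = Σ_H E[X_H] = 1296 · p^{5} = 1296 · 32/243 = 512/3.
Numerically: E[X] ≈ 171.

E[X] = 1296 · (2/3)^{5} = 512/3 ≈ 171.


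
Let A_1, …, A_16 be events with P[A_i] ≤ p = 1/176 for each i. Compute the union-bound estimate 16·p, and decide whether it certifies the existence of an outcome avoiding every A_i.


Union bound: P[∪_{i=1}^{16} A_i] ≤ Σ_i P[A_i] ≤ 16·p = 16·(1/176) = 1/11.
Numerically: 1/11 ≈ 0.0909091.
Is 1/11 < 1? YES.
Since P[∪ A_i] ≤ 1/11 < 1, the complement has P[∩ A_i^c] ≥ 1 − 1/11 = 10/11 > 0, so some outcome avoids every A_i.

16·p = 1/11 ≈ 0.0909091; existence CERTIFIED by the union bound.


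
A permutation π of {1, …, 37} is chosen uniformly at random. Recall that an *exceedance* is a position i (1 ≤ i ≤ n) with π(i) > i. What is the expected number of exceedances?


Write X = Σ_{i=1}^{37} X_i, where X_i = 1_{π(i) > i}.
For each fixed i, π(i) is uniform over {1, …, 37} (marginal of a uniform permutation), so P[π(i) > i] = (n − i)/n. Summing: Σ_{i=1}^{37} (n − i)/n = (0 + 1 + … + 36)/37 = 37(37 − 1)/(2·37) = (37 − 1)/2.
Hence E[X] = Σ_{i=1}^{37} (37 − i)/37 = 18 ≈ 18.0000.

E[X] = 18 = 18.0000.


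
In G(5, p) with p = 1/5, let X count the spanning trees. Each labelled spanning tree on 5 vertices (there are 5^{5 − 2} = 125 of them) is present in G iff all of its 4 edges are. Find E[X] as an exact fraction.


K_5 has 5^{5 − 2} = 125 labelled spanning trees.
For each such spanning tree H, let X_H = 1 if all 4 edges of H are present in G. Then P[X_H = 1] = p^{4} = (1/5)^{4} = 1/625.
By linearity of expectation: E[X] = Σ_H E[X_H] = 125 · p^{4} = 125 · 1/625 = 1/5.
Numerically: E[X] ≈ 0.2.

E[X] = 125 · (1/5)^{4} = 1/5 ≈ 0.2.


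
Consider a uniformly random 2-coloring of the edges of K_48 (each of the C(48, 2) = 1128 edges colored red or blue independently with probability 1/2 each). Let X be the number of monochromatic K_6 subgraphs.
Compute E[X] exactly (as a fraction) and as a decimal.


Let X = Σ_S X_S over the C(48, 6) = 12271512 subsets S of size 6, where X_S = 1 if the K_6 on S is monochromatic.
For a fixed S, the K_6 on S has C(6, 2) = 15 edges. P[all 15 edges red] = (1/2)^15, and likewise for blue, so P[monochromatic] = 2·(1/2)^15 = 2^{1 − 15} = 1/16384.
Summing: E[X] = C(48, 6) · 2^{1 − 15} = 12271512 · 1/16384 = 1533939/2048.
Numerically: E[X] ≈ 748.9937.

E[X] = C(48,6)·2^(1−C(6,2)) = 1533939/2048 ≈ 748.9937.


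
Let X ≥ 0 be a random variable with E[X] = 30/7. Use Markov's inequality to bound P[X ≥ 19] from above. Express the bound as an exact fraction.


μ = E[X] = 30/7, a = 19.
Markov: P[X ≥ 19] ≤ μ/a = (30/7)/19 = 30/133.
Numerically: ≈ 0.22556.
(Since a = 19 > μ = 4.28571, the bound 30/133 is < 1 and informative.)

P[X ≥ 19] ≤ 30/133 ≈ 0.22556.


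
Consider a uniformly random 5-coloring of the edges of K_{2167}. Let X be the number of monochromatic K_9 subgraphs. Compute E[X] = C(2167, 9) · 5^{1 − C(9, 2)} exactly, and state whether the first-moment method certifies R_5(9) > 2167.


E[X] = C(2167, 9) · 5^{1 − 36} = 2855899084841489792706810 · 5^{−35} = 2855899084841489792706810/2910383045673370361328125.
As a reduced fraction: E[X] = 571179816968297958541362/582076609134674072265625 ≈ 0.98128.
Is E[X] < 1? YES.
Since E[X] < 1, there exists a 5-coloring of K_{2167} with no monochromatic K_9; hence R_5(9) > 2167.

E[X] = 571179816968297958541362/582076609134674072265625 ≈ 0.98128; E[X] < 1, so R_5(9) > 2167.


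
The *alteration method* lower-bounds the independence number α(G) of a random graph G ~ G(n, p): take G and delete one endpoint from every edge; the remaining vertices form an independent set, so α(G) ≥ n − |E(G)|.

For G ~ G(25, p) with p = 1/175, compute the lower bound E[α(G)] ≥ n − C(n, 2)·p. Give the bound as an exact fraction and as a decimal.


E[|E(G)|] = C(25, 2)·p = 300 · (1/175) = 12/7.
E[α(G)] ≥ n − E[|E(G)|] = 25 − 12/7 = 163/7.
Numerically: ≈ 23.285714.
(This is only a lower bound; the true E[α(G)] may be larger.)

E[α(G)] ≥ 163/7 ≈ 23.285714.


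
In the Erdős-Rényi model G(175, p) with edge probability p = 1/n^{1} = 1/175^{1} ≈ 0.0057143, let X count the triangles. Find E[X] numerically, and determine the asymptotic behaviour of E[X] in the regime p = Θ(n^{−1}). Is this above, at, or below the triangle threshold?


Number of potential triangles: C(175, 3) = 877975.
Each occurs with probability p³ ≈ (0.0057143)³ ≈ 1.8658892e-07.
By linearity: E[X] = C(175, 3)·p³ ≈ 877975 · 1.8658892e-07 ≈ 0.16382.
Here α = 1, so p = 1/n is exactly at the triangle threshold p ~ 1/n. Asymptotically E[X] → c³/6 = 1³/6 = 1/6 ≈ 0.16667, a bounded constant. In this regime the triangle count is asymptotically Poisson(c³/6).

E[X] ≈ 0.16382; in regime p = Θ(1/n^{1}) E[X] stays bounded (at the triangle threshold p ~ 1/n).


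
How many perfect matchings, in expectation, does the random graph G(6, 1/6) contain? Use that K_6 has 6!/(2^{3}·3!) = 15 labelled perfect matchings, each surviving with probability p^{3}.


K_6 has 6!/(2^{3}·3!) = 15 labelled perfect matchings.
For each such perfect matching H, let X_H = 1 if all 3 edges of H are present in G. Then P[X_H = 1] = p^{3} = (1/6)^{3} = 1/216.
Summing the indicators: E[X] = Σ_H E[X_H] = 15 · p^{3} = 15 · 1/216 = 5/72.
Numerically: E[X] ≈ 0.069444.

E[X] = 15 · (1/6)^{3} = 5/72 ≈ 0.069444.


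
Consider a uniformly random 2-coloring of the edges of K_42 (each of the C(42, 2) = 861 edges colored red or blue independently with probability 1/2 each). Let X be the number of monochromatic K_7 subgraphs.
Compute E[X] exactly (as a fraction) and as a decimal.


Let X = Σ_S X_S over the C(42, 7) = 26978328 subsets S of size 7, where X_S = 1 if the K_7 on S is monochromatic.
For a fixed S, the K_7 on S has C(7, 2) = 21 edges. P[all 21 edges red] = (1/2)^21, and likewise for blue, so P[monochromatic] = 2·(1/2)^21 = 2^{1 − 21} = 1/1048576.
Summing: E[X] = C(42, 7) · 2^{1 − 21} = 26978328 · 1/1048576 = 3372291/131072.
Numerically: E[X] ≈ 25.72854.

E[X] = C(42,7)·2^(1−C(7,2)) = 3372291/131072 ≈ 25.72854.


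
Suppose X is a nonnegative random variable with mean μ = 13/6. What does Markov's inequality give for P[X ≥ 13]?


μ = E[X] = 13/6, a = 13.
Markov: P[X ≥ 13] ≤ μ/a = (13/6)/13 = 1/6.
Numerically: ≈ 0.166667.
(Since a = 13 > μ = 2.166667, the bound 1/6 is < 1 and informative.)

P[X ≥ 13] ≤ 1/6 ≈ 0.166667.


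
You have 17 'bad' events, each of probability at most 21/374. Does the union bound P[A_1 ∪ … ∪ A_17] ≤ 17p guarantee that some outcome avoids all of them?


Union bound: P[∪_{i=1}^{17} A_i] ≤ Σ_i P[A_i] ≤ 17·p = 17·(21/374) = 21/22.
Numerically: 21/22 ≈ 0.9545455.
Is 21/22 < 1? YES.
Since P[∪ A_i] ≤ 21/22 < 1, the complement has P[∩ A_i^c] ≥ 1 − 21/22 = 1/22 > 0, so some outcome avoids every A_i.

17·p = 21/22 ≈ 0.9545455; existence CERTIFIED by the union bound.


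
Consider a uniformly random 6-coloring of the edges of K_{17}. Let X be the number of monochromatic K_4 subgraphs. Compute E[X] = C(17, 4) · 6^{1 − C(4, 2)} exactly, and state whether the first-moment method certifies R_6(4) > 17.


E[X] = C(17, 4) · 6^{1 − 6} = 2380 · 6^{−5} = 2380/7776.
As a reduced fraction: E[X] = 595/1944 ≈ 0.3060700.
Is E[X] < 1? YES.
Since E[X] < 1, there exists a 6-coloring of K_{17} with no monochromatic K_4; hence R_6(4) > 17.

E[X] = 595/1944 ≈ 0.3060700; E[X] < 1, so R_6(4) > 17.


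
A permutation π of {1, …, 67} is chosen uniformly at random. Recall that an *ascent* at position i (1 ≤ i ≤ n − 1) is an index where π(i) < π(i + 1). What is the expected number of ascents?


Write X = Σ X_I over i = 1, …, 66, with X_I the indicator of one ascent.
There are 66 indicators.
For each fixed i, the pair (π(i), π(i+1)) is a uniformly random ordered pair of distinct values from {1, …, 67}; by symmetry P[π(i) < π(i+1)] = 1/2.
By linearity: E[X] = 66 · (1/2) = (67 − 1) · (1/2) = 33 ≈ 33.0000.

E[X] = 33 = 33.0000.


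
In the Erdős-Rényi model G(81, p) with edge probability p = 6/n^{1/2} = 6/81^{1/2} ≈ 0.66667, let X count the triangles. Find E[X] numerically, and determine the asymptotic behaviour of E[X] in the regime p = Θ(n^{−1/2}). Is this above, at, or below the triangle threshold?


Number of potential triangles: C(81, 3) = 85320.
Each occurs with probability p³ ≈ (0.66667)³ ≈ 2.9629630e-01.
By linearity: E[X] = C(81, 3)·p³ ≈ 85320 · 2.9629630e-01 ≈ 25280.00000.
Since α = 1/2 < 1, p = c/n^{1/2} ≫ 1/n is above the triangle threshold p ~ 1/n. Asymptotically E[X] ~ (c³/6)·n^{3(1−α)} = (6³/6)·n^{1.5} → ∞; triangles are abundant w.h.p.

E[X] ≈ 25280.00000; in regime p = Θ(1/n^{1/2}) E[X] diverges (above the triangle threshold p ~ 1/n).


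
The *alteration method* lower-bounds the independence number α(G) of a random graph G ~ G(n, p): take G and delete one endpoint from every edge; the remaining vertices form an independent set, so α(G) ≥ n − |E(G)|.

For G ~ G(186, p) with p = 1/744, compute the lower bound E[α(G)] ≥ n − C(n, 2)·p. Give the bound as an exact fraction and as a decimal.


E[|E(G)|] = C(186, 2)·p = 17205 · (1/744) = 185/8.
E[α(G)] ≥ n − E[|E(G)|] = 186 − 185/8 = 1303/8.
Numerically: ≈ 162.8750.
(This is only a lower bound; the true E[α(G)] may be larger.)

E[α(G)] ≥ 1303/8 ≈ 162.8750.


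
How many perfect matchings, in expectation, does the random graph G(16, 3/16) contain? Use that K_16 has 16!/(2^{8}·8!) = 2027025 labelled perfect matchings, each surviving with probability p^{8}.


K_16 has 16!/(2^{8}·8!) = 2027025 labelled perfect matchings.
For each such perfect matching H, let X_H = 1 if all 8 edges of H are present in G. Then P[X_H = 1] = p^{8} = (3/16)^{8} = 6561/4294967296.
By linearity: E[X] = Σ_H E[X_H] = 2027025 · p^{8} = 2027025 · 6561/4294967296 = 13299311025/4294967296.
Numerically: E[X] ≈ 3.096.

E[X] = 2027025 · (3/16)^{8} = 13299311025/4294967296 ≈ 3.096.


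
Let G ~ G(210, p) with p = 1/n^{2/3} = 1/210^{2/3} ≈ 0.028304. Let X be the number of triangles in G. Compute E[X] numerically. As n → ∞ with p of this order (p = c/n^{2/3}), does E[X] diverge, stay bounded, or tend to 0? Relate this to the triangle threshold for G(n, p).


Number of potential triangles: C(210, 3) = 1521520.
Each occurs with probability p³ ≈ (0.028304)³ ≈ 2.2675737e-05.
By linearity: E[X] = C(210, 3)·p³ ≈ 1521520 · 2.2675737e-05 ≈ 34.50159.
Since α = 2/3 < 1, p = c/n^{2/3} ≫ 1/n is above the triangle threshold p ~ 1/n. Asymptotically E[X] ~ (c³/6)·n^{3(1−α)} = (1³/6)·n^{1} → ∞; triangles are abundant w.h.p.

E[X] ≈ 34.50159; in regime p = Θ(1/n^{2/3}) E[X] diverges (above the triangle threshold p ~ 1/n).


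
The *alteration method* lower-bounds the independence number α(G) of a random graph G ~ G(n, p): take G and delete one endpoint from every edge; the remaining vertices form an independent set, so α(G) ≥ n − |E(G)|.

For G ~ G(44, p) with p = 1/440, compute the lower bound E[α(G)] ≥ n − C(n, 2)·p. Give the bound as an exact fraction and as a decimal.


E[|E(G)|] = C(44, 2)·p = 946 · (1/440) = 43/20.
E[α(G)] ≥ n − E[|E(G)|] = 44 − 43/20 = 837/20.
Numerically: ≈ 41.850000.
(This is only a lower bound; the true E[α(G)] may be larger.)

E[α(G)] ≥ 837/20 ≈ 41.850000.


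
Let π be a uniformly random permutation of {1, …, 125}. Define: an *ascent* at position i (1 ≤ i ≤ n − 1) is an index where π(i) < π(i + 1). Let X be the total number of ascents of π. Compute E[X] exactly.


Write X = Σ X_I over i = 1, …, 124, with X_I the indicator of one ascent.
There are 124 indicators.
For each fixed i, the pair (π(i), π(i+1)) is a uniformly random ordered pair of distinct values from {1, …, 125}; by symmetry P[π(i) < π(i+1)] = 1/2.
By linearity: E[X] = 124 · (1/2) = (125 − 1) · (1/2) = 62 ≈ 62.0000.

E[X] = 62 = 62.0000.


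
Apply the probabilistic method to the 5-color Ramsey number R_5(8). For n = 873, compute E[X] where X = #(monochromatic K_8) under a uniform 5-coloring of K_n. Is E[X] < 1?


E[X] = C(873, 8) · 5^{1 − 28} = 8102594482562031309 · 5^{−27} = 8102594482562031309/7450580596923828125.
As a reduced fraction: E[X] = 8102594482562031309/7450580596923828125 ≈ 1.0875.
Is E[X] < 1? NO.
Since E[X] ≥ 1, the first-moment bound is inconclusive at n = 873; it does NOT by itself certify R_5(8) > 873.

E[X] = 8102594482562031309/7450580596923828125 ≈ 1.0875; E[X] ≥ 1; first-moment method inconclusive here.


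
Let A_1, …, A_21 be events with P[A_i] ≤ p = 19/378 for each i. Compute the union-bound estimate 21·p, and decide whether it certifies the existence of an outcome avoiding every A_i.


Union bound: P[∪_{i=1}^{21} A_i] ≤ Σ_i P[A_i] ≤ 21·p = 21·(19/378) = 19/18.
Numerically: 19/18 ≈ 1.056.
Is 19/18 < 1? NO.
Since the bound 19/18 is ≥ 1, the union bound is uninformative here; it does NOT by itself certify existence.

21·p = 19/18 ≈ 1.056; existence NOT certified by the union bound.


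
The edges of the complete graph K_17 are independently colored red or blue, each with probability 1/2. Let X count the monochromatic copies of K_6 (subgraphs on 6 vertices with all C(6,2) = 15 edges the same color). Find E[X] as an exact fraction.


Let X = Σ_S X_S over the C(17, 6) = 12376 subsets S of size 6, where X_S = 1 if the K_6 on S is monochromatic.
For a fixed S, the K_6 on S has C(6, 2) = 15 edges. P[all 15 edges red] = (1/2)^15, and likewise for blue, so P[monochromatic] = 2·(1/2)^15 = 2^{1 − 15} = 1/16384.
Summing: E[X] = C(17, 6) · 2^{1 − 15} = 12376 · 1/16384 = 1547/2048.
Numerically: E[X] ≈ 0.755.

E[X] = C(17,6)·2^(1−C(6,2)) = 1547/2048 ≈ 0.755.
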